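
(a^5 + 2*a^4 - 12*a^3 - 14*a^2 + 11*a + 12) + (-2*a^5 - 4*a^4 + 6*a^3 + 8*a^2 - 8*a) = -a^5 - 2*a^4 - 6*a^3 - 6*a^2 + 3*a + 12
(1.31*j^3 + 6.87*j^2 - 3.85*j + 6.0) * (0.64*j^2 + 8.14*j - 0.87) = 0.8384*j^5 + 15.0602*j^4 + 52.3181*j^3 - 33.4759*j^2 + 52.1895*j - 5.22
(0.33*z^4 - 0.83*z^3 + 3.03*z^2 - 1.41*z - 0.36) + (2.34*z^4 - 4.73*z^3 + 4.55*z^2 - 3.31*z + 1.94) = 2.67*z^4 - 5.56*z^3 + 7.58*z^2 - 4.72*z + 1.58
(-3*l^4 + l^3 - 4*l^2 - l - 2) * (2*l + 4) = -6*l^5 - 10*l^4 - 4*l^3 - 18*l^2 - 8*l - 8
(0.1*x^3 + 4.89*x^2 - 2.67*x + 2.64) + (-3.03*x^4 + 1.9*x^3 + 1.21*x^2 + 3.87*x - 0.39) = -3.03*x^4 + 2.0*x^3 + 6.1*x^2 + 1.2*x + 2.25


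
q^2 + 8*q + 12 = (q + 2)*(q + 6)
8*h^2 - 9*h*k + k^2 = (-8*h + k)*(-h + k)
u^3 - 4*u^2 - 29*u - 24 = (u - 8)*(u + 1)*(u + 3)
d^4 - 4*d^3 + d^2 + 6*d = d*(d - 3)*(d - 2)*(d + 1)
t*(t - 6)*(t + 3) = t^3 - 3*t^2 - 18*t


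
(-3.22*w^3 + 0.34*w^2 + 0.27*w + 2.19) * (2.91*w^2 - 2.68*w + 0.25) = -9.3702*w^5 + 9.619*w^4 - 0.9305*w^3 + 5.7343*w^2 - 5.8017*w + 0.5475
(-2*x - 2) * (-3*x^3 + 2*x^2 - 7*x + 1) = 6*x^4 + 2*x^3 + 10*x^2 + 12*x - 2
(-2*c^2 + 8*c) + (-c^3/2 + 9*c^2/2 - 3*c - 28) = -c^3/2 + 5*c^2/2 + 5*c - 28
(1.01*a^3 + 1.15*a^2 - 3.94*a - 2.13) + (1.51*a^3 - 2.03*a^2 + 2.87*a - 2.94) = 2.52*a^3 - 0.88*a^2 - 1.07*a - 5.07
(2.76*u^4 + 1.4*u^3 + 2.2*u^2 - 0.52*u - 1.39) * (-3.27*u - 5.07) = -9.0252*u^5 - 18.5712*u^4 - 14.292*u^3 - 9.4536*u^2 + 7.1817*u + 7.0473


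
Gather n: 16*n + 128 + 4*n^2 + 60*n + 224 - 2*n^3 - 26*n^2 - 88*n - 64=-2*n^3 - 22*n^2 - 12*n + 288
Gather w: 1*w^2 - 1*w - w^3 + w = -w^3 + w^2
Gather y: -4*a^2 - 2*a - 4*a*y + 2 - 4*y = -4*a^2 - 2*a + y*(-4*a - 4) + 2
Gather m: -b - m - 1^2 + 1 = -b - m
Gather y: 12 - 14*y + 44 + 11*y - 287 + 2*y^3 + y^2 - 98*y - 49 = 2*y^3 + y^2 - 101*y - 280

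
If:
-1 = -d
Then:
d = 1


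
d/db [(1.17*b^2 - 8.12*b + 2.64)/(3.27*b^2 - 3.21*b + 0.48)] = (22.7967*b^2 - 16.1424*b + 4.5768)/(10.6929*b^4 - 20.9934*b^3 + 13.4433*b^2 - 3.0816*b + 0.2304)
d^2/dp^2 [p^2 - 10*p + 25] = 2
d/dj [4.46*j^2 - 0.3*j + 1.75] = 8.92*j - 0.3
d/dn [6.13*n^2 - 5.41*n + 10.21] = 12.26*n - 5.41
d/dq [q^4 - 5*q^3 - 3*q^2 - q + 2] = 4*q^3 - 15*q^2 - 6*q - 1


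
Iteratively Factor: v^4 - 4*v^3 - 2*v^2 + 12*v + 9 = (v + 1)*(v^3 - 5*v^2 + 3*v + 9) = (v - 3)*(v + 1)*(v^2 - 2*v - 3) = (v - 3)*(v + 1)^2*(v - 3)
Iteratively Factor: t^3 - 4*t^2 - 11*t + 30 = (t + 3)*(t^2 - 7*t + 10) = (t - 5)*(t + 3)*(t - 2)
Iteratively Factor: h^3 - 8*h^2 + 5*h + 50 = (h - 5)*(h^2 - 3*h - 10) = (h - 5)*(h + 2)*(h - 5)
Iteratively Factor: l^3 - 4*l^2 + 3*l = (l - 3)*(l^2 - l) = (l - 3)*(l - 1)*(l)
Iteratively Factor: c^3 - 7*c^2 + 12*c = (c)*(c^2 - 7*c + 12) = c*(c - 4)*(c - 3)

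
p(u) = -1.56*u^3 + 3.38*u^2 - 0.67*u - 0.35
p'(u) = -4.68*u^2 + 6.76*u - 0.67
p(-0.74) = 2.63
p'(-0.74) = -8.24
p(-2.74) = 58.95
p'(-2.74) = -54.33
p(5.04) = -117.59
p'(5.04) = -85.48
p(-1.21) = 8.17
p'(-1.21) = -15.70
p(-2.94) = 70.48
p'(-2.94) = -61.00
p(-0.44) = 0.73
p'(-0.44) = -4.55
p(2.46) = -4.77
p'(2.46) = -12.36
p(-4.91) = 269.08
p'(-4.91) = -146.69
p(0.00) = -0.35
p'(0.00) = -0.67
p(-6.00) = 462.31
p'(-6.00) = -209.71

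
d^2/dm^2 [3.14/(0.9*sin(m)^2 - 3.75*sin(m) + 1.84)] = (-10.1736*sin(m)^4 + 31.7925*sin(m)^3 - 8.09648999999999*sin(m)^2 - 85.251*sin(m) + 77.91282)/(0.9*sin(m)^2 - 3.75*sin(m) + 1.84)^3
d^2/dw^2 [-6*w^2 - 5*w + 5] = -12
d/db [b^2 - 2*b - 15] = 2*b - 2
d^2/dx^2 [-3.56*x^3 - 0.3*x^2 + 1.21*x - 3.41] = -21.36*x - 0.6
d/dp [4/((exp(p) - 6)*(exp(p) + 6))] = -8*exp(2*p)/(exp(4*p) - 72*exp(2*p) + 1296)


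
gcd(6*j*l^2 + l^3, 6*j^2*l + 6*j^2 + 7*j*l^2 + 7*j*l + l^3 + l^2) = 6*j + l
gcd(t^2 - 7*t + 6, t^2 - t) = t - 1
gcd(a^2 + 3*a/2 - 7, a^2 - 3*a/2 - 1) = a - 2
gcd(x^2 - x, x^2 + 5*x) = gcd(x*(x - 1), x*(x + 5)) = x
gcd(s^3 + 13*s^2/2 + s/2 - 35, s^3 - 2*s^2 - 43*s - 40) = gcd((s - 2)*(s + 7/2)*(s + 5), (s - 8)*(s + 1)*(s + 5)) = s + 5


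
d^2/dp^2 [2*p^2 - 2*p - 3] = 4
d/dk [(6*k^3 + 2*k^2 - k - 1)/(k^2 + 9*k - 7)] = (6*k^4 + 108*k^3 - 107*k^2 - 26*k + 16)/(k^4 + 18*k^3 + 67*k^2 - 126*k + 49)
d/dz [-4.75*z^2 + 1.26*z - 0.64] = 1.26 - 9.5*z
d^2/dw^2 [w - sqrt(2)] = 0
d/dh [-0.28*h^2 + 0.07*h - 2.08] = 0.07 - 0.56*h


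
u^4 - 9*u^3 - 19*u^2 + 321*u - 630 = (u - 7)*(u - 5)*(u - 3)*(u + 6)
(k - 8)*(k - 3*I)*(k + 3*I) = k^3 - 8*k^2 + 9*k - 72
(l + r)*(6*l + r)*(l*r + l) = 6*l^3*r + 6*l^3 + 7*l^2*r^2 + 7*l^2*r + l*r^3 + l*r^2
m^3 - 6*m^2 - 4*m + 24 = (m - 6)*(m - 2)*(m + 2)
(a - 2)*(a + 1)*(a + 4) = a^3 + 3*a^2 - 6*a - 8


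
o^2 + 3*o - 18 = (o - 3)*(o + 6)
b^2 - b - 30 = (b - 6)*(b + 5)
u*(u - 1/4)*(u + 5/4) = u^3 + u^2 - 5*u/16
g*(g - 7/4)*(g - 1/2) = g^3 - 9*g^2/4 + 7*g/8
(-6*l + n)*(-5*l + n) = 30*l^2 - 11*l*n + n^2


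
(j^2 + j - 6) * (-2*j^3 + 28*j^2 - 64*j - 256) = -2*j^5 + 26*j^4 - 24*j^3 - 488*j^2 + 128*j + 1536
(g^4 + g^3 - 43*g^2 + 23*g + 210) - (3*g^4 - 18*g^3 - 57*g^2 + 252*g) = -2*g^4 + 19*g^3 + 14*g^2 - 229*g + 210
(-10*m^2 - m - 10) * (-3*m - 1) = 30*m^3 + 13*m^2 + 31*m + 10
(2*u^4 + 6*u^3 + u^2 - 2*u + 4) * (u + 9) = 2*u^5 + 24*u^4 + 55*u^3 + 7*u^2 - 14*u + 36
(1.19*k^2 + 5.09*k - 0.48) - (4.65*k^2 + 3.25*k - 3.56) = -3.46*k^2 + 1.84*k + 3.08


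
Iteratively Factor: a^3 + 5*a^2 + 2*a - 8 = (a + 2)*(a^2 + 3*a - 4) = (a + 2)*(a + 4)*(a - 1)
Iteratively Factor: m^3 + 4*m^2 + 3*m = (m + 1)*(m^2 + 3*m) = (m + 1)*(m + 3)*(m)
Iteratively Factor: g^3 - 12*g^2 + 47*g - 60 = (g - 4)*(g^2 - 8*g + 15) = (g - 4)*(g - 3)*(g - 5)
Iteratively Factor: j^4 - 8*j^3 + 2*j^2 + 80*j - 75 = (j - 5)*(j^3 - 3*j^2 - 13*j + 15) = (j - 5)*(j + 3)*(j^2 - 6*j + 5) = (j - 5)*(j - 1)*(j + 3)*(j - 5)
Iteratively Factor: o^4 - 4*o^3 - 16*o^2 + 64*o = (o + 4)*(o^3 - 8*o^2 + 16*o) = (o - 4)*(o + 4)*(o^2 - 4*o) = (o - 4)^2*(o + 4)*(o)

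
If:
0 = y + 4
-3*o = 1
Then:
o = -1/3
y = -4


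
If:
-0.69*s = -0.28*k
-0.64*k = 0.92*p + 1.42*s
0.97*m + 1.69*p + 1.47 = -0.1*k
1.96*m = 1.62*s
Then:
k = 0.81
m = 0.27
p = -1.07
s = 0.33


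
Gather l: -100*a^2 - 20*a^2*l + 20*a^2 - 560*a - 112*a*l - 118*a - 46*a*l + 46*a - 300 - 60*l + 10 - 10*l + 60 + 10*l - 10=-80*a^2 - 632*a + l*(-20*a^2 - 158*a - 60) - 240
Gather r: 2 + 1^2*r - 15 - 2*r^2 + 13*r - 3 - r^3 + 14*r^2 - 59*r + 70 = -r^3 + 12*r^2 - 45*r + 54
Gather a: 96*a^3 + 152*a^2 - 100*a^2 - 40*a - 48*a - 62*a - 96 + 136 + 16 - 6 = 96*a^3 + 52*a^2 - 150*a + 50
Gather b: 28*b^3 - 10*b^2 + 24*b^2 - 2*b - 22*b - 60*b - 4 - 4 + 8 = 28*b^3 + 14*b^2 - 84*b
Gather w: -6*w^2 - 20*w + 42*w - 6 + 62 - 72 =-6*w^2 + 22*w - 16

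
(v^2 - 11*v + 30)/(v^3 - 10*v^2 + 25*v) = (v - 6)/(v*(v - 5))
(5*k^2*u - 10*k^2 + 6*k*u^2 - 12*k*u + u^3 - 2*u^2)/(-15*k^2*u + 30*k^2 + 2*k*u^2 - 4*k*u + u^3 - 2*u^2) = (k + u)/(-3*k + u)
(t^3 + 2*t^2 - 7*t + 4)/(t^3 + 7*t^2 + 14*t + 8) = (t^2 - 2*t + 1)/(t^2 + 3*t + 2)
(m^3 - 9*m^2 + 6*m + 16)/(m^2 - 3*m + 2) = (m^2 - 7*m - 8)/(m - 1)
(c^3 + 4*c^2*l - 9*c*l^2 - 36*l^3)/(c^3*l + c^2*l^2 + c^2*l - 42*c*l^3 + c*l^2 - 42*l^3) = (c^3 + 4*c^2*l - 9*c*l^2 - 36*l^3)/(l*(c^3 + c^2*l + c^2 - 42*c*l^2 + c*l - 42*l^2))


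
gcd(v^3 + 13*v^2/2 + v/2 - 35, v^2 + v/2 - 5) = v - 2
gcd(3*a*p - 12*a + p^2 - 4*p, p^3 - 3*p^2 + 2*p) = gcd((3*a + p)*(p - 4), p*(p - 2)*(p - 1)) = 1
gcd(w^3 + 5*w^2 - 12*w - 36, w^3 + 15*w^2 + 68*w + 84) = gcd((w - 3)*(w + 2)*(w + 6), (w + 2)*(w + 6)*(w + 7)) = w^2 + 8*w + 12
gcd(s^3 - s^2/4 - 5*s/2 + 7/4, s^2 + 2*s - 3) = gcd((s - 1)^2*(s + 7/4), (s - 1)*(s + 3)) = s - 1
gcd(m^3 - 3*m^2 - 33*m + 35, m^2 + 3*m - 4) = m - 1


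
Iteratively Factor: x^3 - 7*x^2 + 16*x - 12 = (x - 2)*(x^2 - 5*x + 6) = (x - 3)*(x - 2)*(x - 2)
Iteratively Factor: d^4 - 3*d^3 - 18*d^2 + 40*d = (d - 2)*(d^3 - d^2 - 20*d) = d*(d - 2)*(d^2 - d - 20) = d*(d - 5)*(d - 2)*(d + 4)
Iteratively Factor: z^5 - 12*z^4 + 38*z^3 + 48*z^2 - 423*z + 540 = (z - 4)*(z^4 - 8*z^3 + 6*z^2 + 72*z - 135) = (z - 4)*(z - 3)*(z^3 - 5*z^2 - 9*z + 45) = (z - 4)*(z - 3)^2*(z^2 - 2*z - 15) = (z - 5)*(z - 4)*(z - 3)^2*(z + 3)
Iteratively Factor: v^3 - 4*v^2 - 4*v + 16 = (v - 2)*(v^2 - 2*v - 8) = (v - 2)*(v + 2)*(v - 4)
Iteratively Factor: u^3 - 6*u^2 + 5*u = (u - 5)*(u^2 - u) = (u - 5)*(u - 1)*(u)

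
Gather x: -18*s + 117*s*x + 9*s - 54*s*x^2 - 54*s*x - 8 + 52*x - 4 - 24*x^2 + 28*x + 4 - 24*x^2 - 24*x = -9*s + x^2*(-54*s - 48) + x*(63*s + 56) - 8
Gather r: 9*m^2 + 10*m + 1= 9*m^2 + 10*m + 1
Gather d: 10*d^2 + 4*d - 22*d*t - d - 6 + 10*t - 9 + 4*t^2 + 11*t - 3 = 10*d^2 + d*(3 - 22*t) + 4*t^2 + 21*t - 18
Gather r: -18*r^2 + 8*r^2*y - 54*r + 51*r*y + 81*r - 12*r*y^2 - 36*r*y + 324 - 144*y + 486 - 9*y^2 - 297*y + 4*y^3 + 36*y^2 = r^2*(8*y - 18) + r*(-12*y^2 + 15*y + 27) + 4*y^3 + 27*y^2 - 441*y + 810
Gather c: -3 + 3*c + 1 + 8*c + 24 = 11*c + 22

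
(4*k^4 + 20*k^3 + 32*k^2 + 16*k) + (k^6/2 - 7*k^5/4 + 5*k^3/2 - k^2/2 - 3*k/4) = k^6/2 - 7*k^5/4 + 4*k^4 + 45*k^3/2 + 63*k^2/2 + 61*k/4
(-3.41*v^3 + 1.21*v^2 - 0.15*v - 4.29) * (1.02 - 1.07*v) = 3.6487*v^4 - 4.7729*v^3 + 1.3947*v^2 + 4.4373*v - 4.3758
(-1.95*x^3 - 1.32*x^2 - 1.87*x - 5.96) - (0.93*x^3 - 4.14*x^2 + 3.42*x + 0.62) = -2.88*x^3 + 2.82*x^2 - 5.29*x - 6.58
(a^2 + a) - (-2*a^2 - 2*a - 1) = 3*a^2 + 3*a + 1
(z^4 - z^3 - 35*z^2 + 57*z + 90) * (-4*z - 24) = -4*z^5 - 20*z^4 + 164*z^3 + 612*z^2 - 1728*z - 2160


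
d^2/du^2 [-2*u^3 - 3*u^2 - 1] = -12*u - 6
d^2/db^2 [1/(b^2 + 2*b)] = 2*(-b*(b + 2) + 4*(b + 1)^2)/(b^3*(b + 2)^3)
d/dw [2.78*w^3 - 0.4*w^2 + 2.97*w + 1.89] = 8.34*w^2 - 0.8*w + 2.97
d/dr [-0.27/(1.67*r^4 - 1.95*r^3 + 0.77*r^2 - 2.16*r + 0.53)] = (1.8036*r^3 - 1.5795*r^2 + 0.4158*r - 0.5832)/(1.67*r^4 - 1.95*r^3 + 0.77*r^2 - 2.16*r + 0.53)^2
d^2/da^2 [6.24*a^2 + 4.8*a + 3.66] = 12.4800000000000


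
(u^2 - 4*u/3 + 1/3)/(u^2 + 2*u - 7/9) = 3*(u - 1)/(3*u + 7)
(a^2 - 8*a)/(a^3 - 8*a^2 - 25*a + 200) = a/(a^2 - 25)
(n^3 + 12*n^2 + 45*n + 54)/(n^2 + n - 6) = (n^2 + 9*n + 18)/(n - 2)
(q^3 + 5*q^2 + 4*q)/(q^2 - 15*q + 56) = q*(q^2 + 5*q + 4)/(q^2 - 15*q + 56)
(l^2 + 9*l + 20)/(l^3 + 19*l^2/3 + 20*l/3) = 3*(l + 4)/(l*(3*l + 4))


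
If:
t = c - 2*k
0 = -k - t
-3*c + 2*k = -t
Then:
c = 0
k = 0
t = 0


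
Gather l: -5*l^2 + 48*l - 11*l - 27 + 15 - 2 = -5*l^2 + 37*l - 14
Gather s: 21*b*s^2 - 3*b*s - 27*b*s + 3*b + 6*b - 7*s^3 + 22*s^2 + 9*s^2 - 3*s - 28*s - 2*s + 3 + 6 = 9*b - 7*s^3 + s^2*(21*b + 31) + s*(-30*b - 33) + 9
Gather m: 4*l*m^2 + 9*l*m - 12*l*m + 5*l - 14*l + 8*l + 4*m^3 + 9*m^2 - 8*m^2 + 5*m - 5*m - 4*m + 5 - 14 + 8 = -l + 4*m^3 + m^2*(4*l + 1) + m*(-3*l - 4) - 1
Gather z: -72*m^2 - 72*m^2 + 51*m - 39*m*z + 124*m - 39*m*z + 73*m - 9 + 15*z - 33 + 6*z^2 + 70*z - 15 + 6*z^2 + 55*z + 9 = -144*m^2 + 248*m + 12*z^2 + z*(140 - 78*m) - 48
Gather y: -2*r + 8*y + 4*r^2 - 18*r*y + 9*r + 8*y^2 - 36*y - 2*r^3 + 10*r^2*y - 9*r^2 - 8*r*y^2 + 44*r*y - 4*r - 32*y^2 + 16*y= -2*r^3 - 5*r^2 + 3*r + y^2*(-8*r - 24) + y*(10*r^2 + 26*r - 12)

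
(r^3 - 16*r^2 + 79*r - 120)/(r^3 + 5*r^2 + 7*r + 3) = (r^3 - 16*r^2 + 79*r - 120)/(r^3 + 5*r^2 + 7*r + 3)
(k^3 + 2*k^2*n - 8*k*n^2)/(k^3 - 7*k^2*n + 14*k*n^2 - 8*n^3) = k*(k + 4*n)/(k^2 - 5*k*n + 4*n^2)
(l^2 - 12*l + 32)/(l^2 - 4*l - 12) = (-l^2 + 12*l - 32)/(-l^2 + 4*l + 12)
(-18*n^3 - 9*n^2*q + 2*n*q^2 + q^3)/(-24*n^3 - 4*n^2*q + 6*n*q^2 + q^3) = (-9*n^2 + q^2)/(-12*n^2 + 4*n*q + q^2)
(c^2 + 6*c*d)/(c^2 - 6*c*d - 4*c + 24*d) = c*(c + 6*d)/(c^2 - 6*c*d - 4*c + 24*d)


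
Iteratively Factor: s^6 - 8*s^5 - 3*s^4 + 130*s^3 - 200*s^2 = (s - 5)*(s^5 - 3*s^4 - 18*s^3 + 40*s^2) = s*(s - 5)*(s^4 - 3*s^3 - 18*s^2 + 40*s) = s*(s - 5)*(s + 4)*(s^3 - 7*s^2 + 10*s) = s^2*(s - 5)*(s + 4)*(s^2 - 7*s + 10) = s^2*(s - 5)^2*(s + 4)*(s - 2)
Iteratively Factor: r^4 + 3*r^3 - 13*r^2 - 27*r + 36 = (r - 1)*(r^3 + 4*r^2 - 9*r - 36) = (r - 1)*(r + 4)*(r^2 - 9) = (r - 3)*(r - 1)*(r + 4)*(r + 3)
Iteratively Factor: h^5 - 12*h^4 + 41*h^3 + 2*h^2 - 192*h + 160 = (h - 4)*(h^4 - 8*h^3 + 9*h^2 + 38*h - 40) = (h - 4)*(h + 2)*(h^3 - 10*h^2 + 29*h - 20) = (h - 4)*(h - 1)*(h + 2)*(h^2 - 9*h + 20) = (h - 4)^2*(h - 1)*(h + 2)*(h - 5)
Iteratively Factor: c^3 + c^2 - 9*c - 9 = (c + 3)*(c^2 - 2*c - 3) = (c + 1)*(c + 3)*(c - 3)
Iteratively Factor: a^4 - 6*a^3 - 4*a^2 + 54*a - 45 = (a - 3)*(a^3 - 3*a^2 - 13*a + 15) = (a - 3)*(a + 3)*(a^2 - 6*a + 5) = (a - 3)*(a - 1)*(a + 3)*(a - 5)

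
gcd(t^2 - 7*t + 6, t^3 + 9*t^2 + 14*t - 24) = t - 1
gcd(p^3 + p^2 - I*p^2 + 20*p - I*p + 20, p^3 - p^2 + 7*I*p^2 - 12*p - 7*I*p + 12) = p + 4*I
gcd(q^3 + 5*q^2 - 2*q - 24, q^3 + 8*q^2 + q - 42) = q^2 + q - 6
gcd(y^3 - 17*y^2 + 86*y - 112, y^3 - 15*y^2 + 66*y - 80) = y^2 - 10*y + 16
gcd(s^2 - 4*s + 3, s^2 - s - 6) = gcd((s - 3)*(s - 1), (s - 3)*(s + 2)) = s - 3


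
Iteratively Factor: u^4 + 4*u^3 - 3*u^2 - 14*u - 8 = (u + 1)*(u^3 + 3*u^2 - 6*u - 8) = (u - 2)*(u + 1)*(u^2 + 5*u + 4) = (u - 2)*(u + 1)^2*(u + 4)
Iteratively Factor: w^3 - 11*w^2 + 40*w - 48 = (w - 4)*(w^2 - 7*w + 12) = (w - 4)*(w - 3)*(w - 4)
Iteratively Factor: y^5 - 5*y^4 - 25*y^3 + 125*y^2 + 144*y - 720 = (y - 4)*(y^4 - y^3 - 29*y^2 + 9*y + 180) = (y - 5)*(y - 4)*(y^3 + 4*y^2 - 9*y - 36) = (y - 5)*(y - 4)*(y - 3)*(y^2 + 7*y + 12) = (y - 5)*(y - 4)*(y - 3)*(y + 4)*(y + 3)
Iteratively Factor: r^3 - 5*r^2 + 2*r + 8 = (r + 1)*(r^2 - 6*r + 8) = (r - 2)*(r + 1)*(r - 4)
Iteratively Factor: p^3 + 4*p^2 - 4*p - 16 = (p + 4)*(p^2 - 4) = (p + 2)*(p + 4)*(p - 2)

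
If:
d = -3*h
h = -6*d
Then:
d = 0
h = 0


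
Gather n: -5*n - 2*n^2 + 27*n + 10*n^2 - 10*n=8*n^2 + 12*n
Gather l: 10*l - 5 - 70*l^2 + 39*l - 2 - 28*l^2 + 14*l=-98*l^2 + 63*l - 7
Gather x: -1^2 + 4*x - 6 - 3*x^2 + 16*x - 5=-3*x^2 + 20*x - 12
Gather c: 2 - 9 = -7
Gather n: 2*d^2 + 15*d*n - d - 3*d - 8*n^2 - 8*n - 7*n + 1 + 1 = 2*d^2 - 4*d - 8*n^2 + n*(15*d - 15) + 2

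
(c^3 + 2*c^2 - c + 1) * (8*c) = 8*c^4 + 16*c^3 - 8*c^2 + 8*c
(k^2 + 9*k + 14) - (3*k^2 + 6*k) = -2*k^2 + 3*k + 14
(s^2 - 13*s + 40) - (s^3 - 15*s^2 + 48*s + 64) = -s^3 + 16*s^2 - 61*s - 24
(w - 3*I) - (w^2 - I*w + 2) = -w^2 + w + I*w - 2 - 3*I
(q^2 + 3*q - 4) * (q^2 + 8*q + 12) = q^4 + 11*q^3 + 32*q^2 + 4*q - 48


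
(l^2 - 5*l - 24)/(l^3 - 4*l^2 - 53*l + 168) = (l + 3)/(l^2 + 4*l - 21)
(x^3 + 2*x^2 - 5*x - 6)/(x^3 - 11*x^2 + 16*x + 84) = (x^3 + 2*x^2 - 5*x - 6)/(x^3 - 11*x^2 + 16*x + 84)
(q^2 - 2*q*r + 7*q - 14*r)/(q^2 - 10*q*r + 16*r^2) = (q + 7)/(q - 8*r)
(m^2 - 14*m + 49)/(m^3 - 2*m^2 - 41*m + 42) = (m - 7)/(m^2 + 5*m - 6)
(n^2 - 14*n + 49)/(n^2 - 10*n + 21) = (n - 7)/(n - 3)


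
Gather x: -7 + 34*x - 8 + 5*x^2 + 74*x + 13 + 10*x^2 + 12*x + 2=15*x^2 + 120*x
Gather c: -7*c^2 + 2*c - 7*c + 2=-7*c^2 - 5*c + 2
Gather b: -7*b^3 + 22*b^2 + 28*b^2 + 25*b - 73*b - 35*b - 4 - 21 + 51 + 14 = -7*b^3 + 50*b^2 - 83*b + 40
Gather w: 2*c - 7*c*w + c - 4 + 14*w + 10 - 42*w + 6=3*c + w*(-7*c - 28) + 12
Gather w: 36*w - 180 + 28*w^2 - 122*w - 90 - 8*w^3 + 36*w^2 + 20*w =-8*w^3 + 64*w^2 - 66*w - 270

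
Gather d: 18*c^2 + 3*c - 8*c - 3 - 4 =18*c^2 - 5*c - 7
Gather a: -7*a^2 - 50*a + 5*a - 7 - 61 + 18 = -7*a^2 - 45*a - 50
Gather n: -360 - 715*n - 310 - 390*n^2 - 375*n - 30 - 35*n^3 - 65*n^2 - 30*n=-35*n^3 - 455*n^2 - 1120*n - 700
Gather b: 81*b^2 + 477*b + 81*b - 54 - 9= 81*b^2 + 558*b - 63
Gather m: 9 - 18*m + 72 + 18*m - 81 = 0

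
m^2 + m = m*(m + 1)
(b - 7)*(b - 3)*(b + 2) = b^3 - 8*b^2 + b + 42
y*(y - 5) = y^2 - 5*y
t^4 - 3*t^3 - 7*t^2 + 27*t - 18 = (t - 3)*(t - 2)*(t - 1)*(t + 3)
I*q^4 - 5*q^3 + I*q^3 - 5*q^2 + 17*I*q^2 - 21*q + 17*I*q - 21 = (q - 3*I)*(q + I)*(q + 7*I)*(I*q + I)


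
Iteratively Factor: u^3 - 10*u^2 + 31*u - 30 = (u - 3)*(u^2 - 7*u + 10) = (u - 3)*(u - 2)*(u - 5)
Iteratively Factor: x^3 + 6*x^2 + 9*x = (x + 3)*(x^2 + 3*x) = (x + 3)^2*(x)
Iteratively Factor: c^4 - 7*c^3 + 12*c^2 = (c)*(c^3 - 7*c^2 + 12*c) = c*(c - 3)*(c^2 - 4*c) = c^2*(c - 3)*(c - 4)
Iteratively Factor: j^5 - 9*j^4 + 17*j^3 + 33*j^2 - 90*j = (j - 3)*(j^4 - 6*j^3 - j^2 + 30*j) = (j - 3)^2*(j^3 - 3*j^2 - 10*j) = (j - 5)*(j - 3)^2*(j^2 + 2*j) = j*(j - 5)*(j - 3)^2*(j + 2)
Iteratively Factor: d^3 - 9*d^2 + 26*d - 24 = (d - 2)*(d^2 - 7*d + 12) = (d - 3)*(d - 2)*(d - 4)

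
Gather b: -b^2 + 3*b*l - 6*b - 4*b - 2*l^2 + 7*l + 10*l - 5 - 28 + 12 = -b^2 + b*(3*l - 10) - 2*l^2 + 17*l - 21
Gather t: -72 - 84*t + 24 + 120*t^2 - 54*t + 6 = 120*t^2 - 138*t - 42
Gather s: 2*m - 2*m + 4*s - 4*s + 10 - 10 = 0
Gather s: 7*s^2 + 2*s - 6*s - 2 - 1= 7*s^2 - 4*s - 3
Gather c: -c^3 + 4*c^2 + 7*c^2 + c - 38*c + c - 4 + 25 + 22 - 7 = -c^3 + 11*c^2 - 36*c + 36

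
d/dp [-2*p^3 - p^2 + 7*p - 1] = -6*p^2 - 2*p + 7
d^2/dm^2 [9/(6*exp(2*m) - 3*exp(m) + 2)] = 27*((1 - 8*exp(m))*(6*exp(2*m) - 3*exp(m) + 2) + 6*(4*exp(m) - 1)^2*exp(m))*exp(m)/(6*exp(2*m) - 3*exp(m) + 2)^3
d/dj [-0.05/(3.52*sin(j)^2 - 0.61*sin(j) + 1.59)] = (0.352*sin(j) - 0.0305)*cos(j)/(3.52*sin(j)^2 - 0.61*sin(j) + 1.59)^2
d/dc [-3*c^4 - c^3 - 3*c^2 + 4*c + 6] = -12*c^3 - 3*c^2 - 6*c + 4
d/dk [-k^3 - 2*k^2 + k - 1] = -3*k^2 - 4*k + 1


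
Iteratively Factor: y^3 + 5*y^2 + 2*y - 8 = (y + 2)*(y^2 + 3*y - 4) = (y - 1)*(y + 2)*(y + 4)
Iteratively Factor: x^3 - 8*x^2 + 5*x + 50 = (x - 5)*(x^2 - 3*x - 10) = (x - 5)*(x + 2)*(x - 5)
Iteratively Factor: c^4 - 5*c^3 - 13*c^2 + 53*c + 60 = (c + 3)*(c^3 - 8*c^2 + 11*c + 20) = (c - 4)*(c + 3)*(c^2 - 4*c - 5) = (c - 4)*(c + 1)*(c + 3)*(c - 5)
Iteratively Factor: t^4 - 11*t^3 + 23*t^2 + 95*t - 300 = (t - 5)*(t^3 - 6*t^2 - 7*t + 60) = (t - 5)*(t + 3)*(t^2 - 9*t + 20) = (t - 5)*(t - 4)*(t + 3)*(t - 5)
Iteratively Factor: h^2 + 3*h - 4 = (h + 4)*(h - 1)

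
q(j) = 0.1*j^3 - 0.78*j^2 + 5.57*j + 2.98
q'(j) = 0.3*j^2 - 1.56*j + 5.57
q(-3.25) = -26.79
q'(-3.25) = 13.81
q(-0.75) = -1.68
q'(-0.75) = 6.91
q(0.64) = 6.25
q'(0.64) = 4.69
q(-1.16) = -4.69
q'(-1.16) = 7.78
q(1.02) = 7.96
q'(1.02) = 4.29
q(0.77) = 6.85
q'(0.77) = 4.55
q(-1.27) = -5.56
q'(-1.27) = 8.04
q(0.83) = 7.12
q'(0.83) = 4.48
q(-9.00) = -183.23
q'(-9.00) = 43.91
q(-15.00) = -593.57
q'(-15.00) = 96.47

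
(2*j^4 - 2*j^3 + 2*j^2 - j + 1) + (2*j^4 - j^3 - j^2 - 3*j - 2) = 4*j^4 - 3*j^3 + j^2 - 4*j - 1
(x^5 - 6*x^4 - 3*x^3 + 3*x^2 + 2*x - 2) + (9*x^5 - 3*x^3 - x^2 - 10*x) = 10*x^5 - 6*x^4 - 6*x^3 + 2*x^2 - 8*x - 2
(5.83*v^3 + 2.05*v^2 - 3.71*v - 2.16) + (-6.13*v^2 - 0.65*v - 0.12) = 5.83*v^3 - 4.08*v^2 - 4.36*v - 2.28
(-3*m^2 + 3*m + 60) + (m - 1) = -3*m^2 + 4*m + 59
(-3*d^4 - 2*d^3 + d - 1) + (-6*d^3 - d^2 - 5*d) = -3*d^4 - 8*d^3 - d^2 - 4*d - 1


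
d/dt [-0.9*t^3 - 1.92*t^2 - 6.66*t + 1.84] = -2.7*t^2 - 3.84*t - 6.66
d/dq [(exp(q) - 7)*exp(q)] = (2*exp(q) - 7)*exp(q)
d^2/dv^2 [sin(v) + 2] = -sin(v)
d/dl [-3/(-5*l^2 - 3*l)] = 3*(-10*l - 3)/(l^2*(5*l + 3)^2)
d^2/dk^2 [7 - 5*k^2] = -10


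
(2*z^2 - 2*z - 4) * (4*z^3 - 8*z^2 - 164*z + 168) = 8*z^5 - 24*z^4 - 328*z^3 + 696*z^2 + 320*z - 672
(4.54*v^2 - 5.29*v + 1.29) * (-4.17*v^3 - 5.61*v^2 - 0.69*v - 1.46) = -18.9318*v^5 - 3.4101*v^4 + 21.165*v^3 - 10.2152*v^2 + 6.8333*v - 1.8834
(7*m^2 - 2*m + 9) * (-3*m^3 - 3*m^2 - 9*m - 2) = -21*m^5 - 15*m^4 - 84*m^3 - 23*m^2 - 77*m - 18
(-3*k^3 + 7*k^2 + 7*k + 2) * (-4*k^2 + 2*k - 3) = 12*k^5 - 34*k^4 - 5*k^3 - 15*k^2 - 17*k - 6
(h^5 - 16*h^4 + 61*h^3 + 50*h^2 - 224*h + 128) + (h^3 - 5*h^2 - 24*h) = h^5 - 16*h^4 + 62*h^3 + 45*h^2 - 248*h + 128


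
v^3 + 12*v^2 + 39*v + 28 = (v + 1)*(v + 4)*(v + 7)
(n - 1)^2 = n^2 - 2*n + 1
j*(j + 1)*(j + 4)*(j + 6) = j^4 + 11*j^3 + 34*j^2 + 24*j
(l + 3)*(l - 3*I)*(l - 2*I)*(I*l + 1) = I*l^4 + 6*l^3 + 3*I*l^3 + 18*l^2 - 11*I*l^2 - 6*l - 33*I*l - 18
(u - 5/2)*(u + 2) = u^2 - u/2 - 5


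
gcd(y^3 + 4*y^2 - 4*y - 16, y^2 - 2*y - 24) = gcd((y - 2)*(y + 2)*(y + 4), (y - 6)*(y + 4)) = y + 4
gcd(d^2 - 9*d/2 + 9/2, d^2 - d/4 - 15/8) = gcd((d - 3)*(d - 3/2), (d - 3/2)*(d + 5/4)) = d - 3/2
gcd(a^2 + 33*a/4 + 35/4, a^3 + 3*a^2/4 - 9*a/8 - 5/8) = a + 5/4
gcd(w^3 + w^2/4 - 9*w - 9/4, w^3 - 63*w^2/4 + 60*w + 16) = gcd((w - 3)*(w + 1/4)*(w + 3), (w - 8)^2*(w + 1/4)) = w + 1/4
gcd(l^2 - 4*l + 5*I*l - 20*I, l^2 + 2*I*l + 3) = 1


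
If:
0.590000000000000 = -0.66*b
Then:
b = -0.89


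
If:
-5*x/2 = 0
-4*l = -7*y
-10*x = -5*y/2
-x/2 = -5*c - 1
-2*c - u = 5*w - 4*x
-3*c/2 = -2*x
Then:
No Solution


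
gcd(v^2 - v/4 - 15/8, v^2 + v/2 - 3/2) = 1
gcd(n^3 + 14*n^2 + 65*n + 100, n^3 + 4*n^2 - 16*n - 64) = n + 4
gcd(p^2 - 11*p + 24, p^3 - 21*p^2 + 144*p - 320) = p - 8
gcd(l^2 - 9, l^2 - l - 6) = l - 3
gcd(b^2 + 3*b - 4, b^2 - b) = b - 1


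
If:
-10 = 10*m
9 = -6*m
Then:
No Solution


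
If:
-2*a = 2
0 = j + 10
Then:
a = -1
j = -10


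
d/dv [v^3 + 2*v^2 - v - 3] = 3*v^2 + 4*v - 1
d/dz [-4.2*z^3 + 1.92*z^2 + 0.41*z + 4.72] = -12.6*z^2 + 3.84*z + 0.41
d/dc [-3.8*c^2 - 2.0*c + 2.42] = -7.6*c - 2.0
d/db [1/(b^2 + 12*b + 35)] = 2*(-b - 6)/(b^2 + 12*b + 35)^2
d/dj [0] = 0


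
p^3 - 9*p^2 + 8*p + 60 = (p - 6)*(p - 5)*(p + 2)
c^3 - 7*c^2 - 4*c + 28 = (c - 7)*(c - 2)*(c + 2)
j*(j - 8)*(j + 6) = j^3 - 2*j^2 - 48*j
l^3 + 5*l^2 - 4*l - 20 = (l - 2)*(l + 2)*(l + 5)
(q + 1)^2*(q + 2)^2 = q^4 + 6*q^3 + 13*q^2 + 12*q + 4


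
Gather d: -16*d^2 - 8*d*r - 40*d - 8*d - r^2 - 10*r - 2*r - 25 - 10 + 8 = -16*d^2 + d*(-8*r - 48) - r^2 - 12*r - 27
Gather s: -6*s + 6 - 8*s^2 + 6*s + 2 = 8 - 8*s^2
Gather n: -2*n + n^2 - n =n^2 - 3*n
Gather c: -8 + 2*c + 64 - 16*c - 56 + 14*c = 0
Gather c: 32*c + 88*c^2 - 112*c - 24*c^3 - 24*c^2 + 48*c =-24*c^3 + 64*c^2 - 32*c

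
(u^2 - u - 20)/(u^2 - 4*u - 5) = (u + 4)/(u + 1)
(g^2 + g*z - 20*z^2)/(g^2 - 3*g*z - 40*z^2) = (-g + 4*z)/(-g + 8*z)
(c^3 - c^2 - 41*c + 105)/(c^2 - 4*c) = (c^3 - c^2 - 41*c + 105)/(c*(c - 4))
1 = 1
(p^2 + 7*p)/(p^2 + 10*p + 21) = p/(p + 3)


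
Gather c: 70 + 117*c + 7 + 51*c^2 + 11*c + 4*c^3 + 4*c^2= 4*c^3 + 55*c^2 + 128*c + 77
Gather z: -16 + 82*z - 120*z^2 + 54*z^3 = 54*z^3 - 120*z^2 + 82*z - 16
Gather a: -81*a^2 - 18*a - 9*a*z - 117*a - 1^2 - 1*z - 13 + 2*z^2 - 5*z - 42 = -81*a^2 + a*(-9*z - 135) + 2*z^2 - 6*z - 56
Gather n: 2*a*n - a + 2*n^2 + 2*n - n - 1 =-a + 2*n^2 + n*(2*a + 1) - 1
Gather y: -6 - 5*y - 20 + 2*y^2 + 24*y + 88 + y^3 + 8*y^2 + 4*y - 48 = y^3 + 10*y^2 + 23*y + 14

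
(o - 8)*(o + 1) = o^2 - 7*o - 8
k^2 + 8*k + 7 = (k + 1)*(k + 7)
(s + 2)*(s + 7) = s^2 + 9*s + 14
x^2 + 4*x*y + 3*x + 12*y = (x + 3)*(x + 4*y)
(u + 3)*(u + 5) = u^2 + 8*u + 15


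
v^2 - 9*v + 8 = (v - 8)*(v - 1)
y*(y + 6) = y^2 + 6*y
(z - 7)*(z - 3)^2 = z^3 - 13*z^2 + 51*z - 63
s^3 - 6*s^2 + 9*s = s*(s - 3)^2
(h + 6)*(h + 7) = h^2 + 13*h + 42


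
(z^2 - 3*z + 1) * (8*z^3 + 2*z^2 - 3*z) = 8*z^5 - 22*z^4 - z^3 + 11*z^2 - 3*z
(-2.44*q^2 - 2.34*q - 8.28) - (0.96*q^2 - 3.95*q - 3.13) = -3.4*q^2 + 1.61*q - 5.15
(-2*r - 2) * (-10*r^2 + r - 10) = 20*r^3 + 18*r^2 + 18*r + 20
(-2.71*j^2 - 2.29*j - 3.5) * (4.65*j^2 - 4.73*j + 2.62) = -12.6015*j^4 + 2.1698*j^3 - 12.5435*j^2 + 10.5552*j - 9.17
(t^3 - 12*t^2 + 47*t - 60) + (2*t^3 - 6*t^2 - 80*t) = 3*t^3 - 18*t^2 - 33*t - 60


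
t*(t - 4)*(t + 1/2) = t^3 - 7*t^2/2 - 2*t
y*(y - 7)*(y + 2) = y^3 - 5*y^2 - 14*y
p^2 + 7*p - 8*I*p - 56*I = (p + 7)*(p - 8*I)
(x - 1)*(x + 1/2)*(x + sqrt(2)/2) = x^3 - x^2/2 + sqrt(2)*x^2/2 - x/2 - sqrt(2)*x/4 - sqrt(2)/4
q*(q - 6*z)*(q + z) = q^3 - 5*q^2*z - 6*q*z^2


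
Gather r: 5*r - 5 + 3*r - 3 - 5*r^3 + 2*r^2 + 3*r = -5*r^3 + 2*r^2 + 11*r - 8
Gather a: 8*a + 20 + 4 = 8*a + 24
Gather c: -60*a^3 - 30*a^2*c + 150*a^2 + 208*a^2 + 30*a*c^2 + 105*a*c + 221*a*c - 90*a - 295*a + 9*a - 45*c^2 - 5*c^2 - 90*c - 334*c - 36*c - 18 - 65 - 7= -60*a^3 + 358*a^2 - 376*a + c^2*(30*a - 50) + c*(-30*a^2 + 326*a - 460) - 90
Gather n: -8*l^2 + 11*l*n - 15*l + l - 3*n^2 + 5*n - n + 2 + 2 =-8*l^2 - 14*l - 3*n^2 + n*(11*l + 4) + 4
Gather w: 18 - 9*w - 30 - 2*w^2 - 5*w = -2*w^2 - 14*w - 12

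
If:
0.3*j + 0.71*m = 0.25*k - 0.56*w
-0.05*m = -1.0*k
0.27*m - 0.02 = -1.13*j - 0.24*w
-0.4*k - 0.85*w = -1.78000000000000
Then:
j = -0.03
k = -0.09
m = -1.70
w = 2.13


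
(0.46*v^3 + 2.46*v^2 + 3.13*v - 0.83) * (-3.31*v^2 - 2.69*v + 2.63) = -1.5226*v^5 - 9.38*v^4 - 15.7679*v^3 + 0.797400000000001*v^2 + 10.4646*v - 2.1829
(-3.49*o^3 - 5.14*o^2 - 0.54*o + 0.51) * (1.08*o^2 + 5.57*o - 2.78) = -3.7692*o^5 - 24.9905*o^4 - 19.5108*o^3 + 11.8322*o^2 + 4.3419*o - 1.4178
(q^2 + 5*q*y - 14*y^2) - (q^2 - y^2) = 5*q*y - 13*y^2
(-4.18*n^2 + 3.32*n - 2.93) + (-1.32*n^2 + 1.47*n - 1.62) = -5.5*n^2 + 4.79*n - 4.55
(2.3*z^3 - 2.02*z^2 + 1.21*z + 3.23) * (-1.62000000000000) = -3.726*z^3 + 3.2724*z^2 - 1.9602*z - 5.2326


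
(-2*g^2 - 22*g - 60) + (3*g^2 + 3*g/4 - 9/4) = g^2 - 85*g/4 - 249/4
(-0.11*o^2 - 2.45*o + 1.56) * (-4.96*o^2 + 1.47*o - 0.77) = 0.5456*o^4 + 11.9903*o^3 - 11.2544*o^2 + 4.1797*o - 1.2012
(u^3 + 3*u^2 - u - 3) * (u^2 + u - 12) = u^5 + 4*u^4 - 10*u^3 - 40*u^2 + 9*u + 36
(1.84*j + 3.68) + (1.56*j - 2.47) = 3.4*j + 1.21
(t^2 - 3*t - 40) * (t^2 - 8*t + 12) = t^4 - 11*t^3 - 4*t^2 + 284*t - 480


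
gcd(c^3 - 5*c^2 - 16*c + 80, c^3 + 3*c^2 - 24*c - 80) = c^2 - c - 20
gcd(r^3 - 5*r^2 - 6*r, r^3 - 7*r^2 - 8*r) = r^2 + r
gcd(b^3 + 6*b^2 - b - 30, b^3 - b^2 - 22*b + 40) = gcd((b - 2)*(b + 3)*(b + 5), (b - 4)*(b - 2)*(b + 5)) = b^2 + 3*b - 10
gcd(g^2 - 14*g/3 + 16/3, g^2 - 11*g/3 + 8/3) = g - 8/3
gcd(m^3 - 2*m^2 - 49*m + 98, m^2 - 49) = m^2 - 49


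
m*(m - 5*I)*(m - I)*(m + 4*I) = m^4 - 2*I*m^3 + 19*m^2 - 20*I*m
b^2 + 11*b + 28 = (b + 4)*(b + 7)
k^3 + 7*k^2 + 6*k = k*(k + 1)*(k + 6)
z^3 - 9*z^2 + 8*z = z*(z - 8)*(z - 1)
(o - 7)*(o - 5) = o^2 - 12*o + 35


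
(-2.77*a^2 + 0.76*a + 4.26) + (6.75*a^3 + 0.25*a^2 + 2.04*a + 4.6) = 6.75*a^3 - 2.52*a^2 + 2.8*a + 8.86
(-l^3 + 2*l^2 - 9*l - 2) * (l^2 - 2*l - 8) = -l^5 + 4*l^4 - 5*l^3 + 76*l + 16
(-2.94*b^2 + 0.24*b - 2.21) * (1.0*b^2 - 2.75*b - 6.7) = -2.94*b^4 + 8.325*b^3 + 16.828*b^2 + 4.4695*b + 14.807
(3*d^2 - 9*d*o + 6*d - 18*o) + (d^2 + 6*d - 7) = 4*d^2 - 9*d*o + 12*d - 18*o - 7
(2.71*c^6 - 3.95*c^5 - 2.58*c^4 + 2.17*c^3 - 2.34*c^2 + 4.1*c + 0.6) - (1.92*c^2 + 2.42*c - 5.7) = 2.71*c^6 - 3.95*c^5 - 2.58*c^4 + 2.17*c^3 - 4.26*c^2 + 1.68*c + 6.3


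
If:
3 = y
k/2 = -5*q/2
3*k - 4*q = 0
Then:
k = 0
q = 0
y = 3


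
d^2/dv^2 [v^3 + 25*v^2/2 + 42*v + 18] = 6*v + 25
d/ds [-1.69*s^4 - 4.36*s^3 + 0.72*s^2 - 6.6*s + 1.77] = -6.76*s^3 - 13.08*s^2 + 1.44*s - 6.6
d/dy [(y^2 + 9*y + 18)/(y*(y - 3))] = 6*(-2*y^2 - 6*y + 9)/(y^2*(y^2 - 6*y + 9))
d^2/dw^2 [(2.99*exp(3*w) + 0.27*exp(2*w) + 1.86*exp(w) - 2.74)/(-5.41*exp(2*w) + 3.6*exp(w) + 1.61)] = (-87.511619*exp(6*w) + 174.69972*exp(5*w) - 162.612388*exp(4*w) + 81.0164679999999*exp(3*w) - 331.745607*exp(2*w) + 138.954188*exp(w) - 20.702346)*exp(w)/(158.340421*exp(6*w) - 316.09548*exp(5*w) + 68.975877*exp(4*w) + 141.48216*exp(3*w) - 20.527017*exp(2*w) - 27.99468*exp(w) - 4.173281)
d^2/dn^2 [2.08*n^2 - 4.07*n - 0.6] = 4.16000000000000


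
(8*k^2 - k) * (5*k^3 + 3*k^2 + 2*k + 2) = 40*k^5 + 19*k^4 + 13*k^3 + 14*k^2 - 2*k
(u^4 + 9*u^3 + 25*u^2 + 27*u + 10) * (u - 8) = u^5 + u^4 - 47*u^3 - 173*u^2 - 206*u - 80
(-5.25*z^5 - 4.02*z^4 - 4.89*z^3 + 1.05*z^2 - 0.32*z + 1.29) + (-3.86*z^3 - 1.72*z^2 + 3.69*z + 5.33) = -5.25*z^5 - 4.02*z^4 - 8.75*z^3 - 0.67*z^2 + 3.37*z + 6.62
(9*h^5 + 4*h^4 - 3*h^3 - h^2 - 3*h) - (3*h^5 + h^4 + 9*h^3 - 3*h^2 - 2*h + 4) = 6*h^5 + 3*h^4 - 12*h^3 + 2*h^2 - h - 4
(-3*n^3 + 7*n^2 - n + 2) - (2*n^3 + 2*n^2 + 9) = -5*n^3 + 5*n^2 - n - 7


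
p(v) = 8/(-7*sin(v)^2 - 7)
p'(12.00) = -0.62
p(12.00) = -0.89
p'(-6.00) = 0.53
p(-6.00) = -1.06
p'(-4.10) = -0.39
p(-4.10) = -0.68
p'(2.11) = -0.33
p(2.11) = -0.66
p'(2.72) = -0.63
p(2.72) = -0.98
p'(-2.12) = 0.34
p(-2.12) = -0.66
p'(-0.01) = -0.02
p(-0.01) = -1.14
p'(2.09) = -0.32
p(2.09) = -0.65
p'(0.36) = 0.60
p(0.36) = -1.02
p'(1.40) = 0.10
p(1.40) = -0.58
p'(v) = 112*sin(v)*cos(v)/(-7*sin(v)^2 - 7)^2 = 32*sin(2*v)/(7*(3 - cos(2*v))^2)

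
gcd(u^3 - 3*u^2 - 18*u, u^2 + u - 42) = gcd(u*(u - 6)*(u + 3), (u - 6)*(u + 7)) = u - 6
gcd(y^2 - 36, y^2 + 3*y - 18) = y + 6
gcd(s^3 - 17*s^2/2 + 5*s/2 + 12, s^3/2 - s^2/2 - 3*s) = 1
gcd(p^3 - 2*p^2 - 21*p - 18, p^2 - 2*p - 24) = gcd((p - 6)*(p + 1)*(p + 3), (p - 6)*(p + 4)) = p - 6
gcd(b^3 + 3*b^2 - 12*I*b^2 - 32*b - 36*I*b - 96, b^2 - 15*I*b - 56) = b - 8*I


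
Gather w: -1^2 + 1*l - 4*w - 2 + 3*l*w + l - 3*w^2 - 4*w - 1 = 2*l - 3*w^2 + w*(3*l - 8) - 4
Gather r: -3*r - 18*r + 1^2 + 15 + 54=70 - 21*r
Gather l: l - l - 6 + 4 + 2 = 0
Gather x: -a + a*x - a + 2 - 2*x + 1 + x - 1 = -2*a + x*(a - 1) + 2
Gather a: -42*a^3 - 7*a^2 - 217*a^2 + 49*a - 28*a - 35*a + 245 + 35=-42*a^3 - 224*a^2 - 14*a + 280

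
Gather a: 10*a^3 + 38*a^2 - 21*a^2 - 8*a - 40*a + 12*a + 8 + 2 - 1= 10*a^3 + 17*a^2 - 36*a + 9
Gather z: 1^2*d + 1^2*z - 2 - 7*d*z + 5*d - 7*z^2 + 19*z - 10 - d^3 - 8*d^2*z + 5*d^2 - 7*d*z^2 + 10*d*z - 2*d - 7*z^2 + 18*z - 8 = -d^3 + 5*d^2 + 4*d + z^2*(-7*d - 14) + z*(-8*d^2 + 3*d + 38) - 20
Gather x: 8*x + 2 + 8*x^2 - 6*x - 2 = 8*x^2 + 2*x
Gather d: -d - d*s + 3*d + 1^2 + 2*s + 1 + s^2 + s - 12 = d*(2 - s) + s^2 + 3*s - 10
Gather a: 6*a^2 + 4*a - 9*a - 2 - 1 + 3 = 6*a^2 - 5*a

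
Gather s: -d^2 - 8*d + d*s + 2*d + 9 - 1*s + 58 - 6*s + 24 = -d^2 - 6*d + s*(d - 7) + 91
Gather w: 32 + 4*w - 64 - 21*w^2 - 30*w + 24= -21*w^2 - 26*w - 8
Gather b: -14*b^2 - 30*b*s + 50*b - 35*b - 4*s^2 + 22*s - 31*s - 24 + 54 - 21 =-14*b^2 + b*(15 - 30*s) - 4*s^2 - 9*s + 9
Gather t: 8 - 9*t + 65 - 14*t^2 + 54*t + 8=-14*t^2 + 45*t + 81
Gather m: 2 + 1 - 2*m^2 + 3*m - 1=-2*m^2 + 3*m + 2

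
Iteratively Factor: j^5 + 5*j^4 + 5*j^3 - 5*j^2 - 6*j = (j + 3)*(j^4 + 2*j^3 - j^2 - 2*j) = (j - 1)*(j + 3)*(j^3 + 3*j^2 + 2*j) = j*(j - 1)*(j + 3)*(j^2 + 3*j + 2) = j*(j - 1)*(j + 1)*(j + 3)*(j + 2)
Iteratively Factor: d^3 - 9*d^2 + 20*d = (d - 5)*(d^2 - 4*d) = (d - 5)*(d - 4)*(d)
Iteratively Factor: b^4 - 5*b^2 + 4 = (b - 2)*(b^3 + 2*b^2 - b - 2) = (b - 2)*(b + 2)*(b^2 - 1) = (b - 2)*(b + 1)*(b + 2)*(b - 1)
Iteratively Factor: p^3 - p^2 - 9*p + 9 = (p - 1)*(p^2 - 9) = (p - 3)*(p - 1)*(p + 3)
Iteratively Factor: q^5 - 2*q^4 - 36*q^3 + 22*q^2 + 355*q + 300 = (q - 5)*(q^4 + 3*q^3 - 21*q^2 - 83*q - 60) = (q - 5)*(q + 3)*(q^3 - 21*q - 20) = (q - 5)^2*(q + 3)*(q^2 + 5*q + 4) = (q - 5)^2*(q + 1)*(q + 3)*(q + 4)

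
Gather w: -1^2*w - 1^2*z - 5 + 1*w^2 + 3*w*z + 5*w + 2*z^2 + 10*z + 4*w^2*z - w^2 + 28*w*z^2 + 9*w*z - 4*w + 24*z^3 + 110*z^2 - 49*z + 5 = 4*w^2*z + w*(28*z^2 + 12*z) + 24*z^3 + 112*z^2 - 40*z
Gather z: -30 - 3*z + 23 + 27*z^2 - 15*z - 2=27*z^2 - 18*z - 9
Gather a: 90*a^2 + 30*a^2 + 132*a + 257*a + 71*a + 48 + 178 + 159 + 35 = 120*a^2 + 460*a + 420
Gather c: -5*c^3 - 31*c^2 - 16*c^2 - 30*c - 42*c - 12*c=-5*c^3 - 47*c^2 - 84*c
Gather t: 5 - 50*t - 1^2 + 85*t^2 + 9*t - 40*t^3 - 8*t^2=-40*t^3 + 77*t^2 - 41*t + 4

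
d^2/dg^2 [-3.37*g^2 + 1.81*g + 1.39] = -6.74000000000000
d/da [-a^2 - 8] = -2*a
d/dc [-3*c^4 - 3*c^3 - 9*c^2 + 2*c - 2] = -12*c^3 - 9*c^2 - 18*c + 2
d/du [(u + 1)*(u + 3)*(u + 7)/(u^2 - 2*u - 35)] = (u^4 - 4*u^3 - 158*u^2 - 812*u - 1043)/(u^4 - 4*u^3 - 66*u^2 + 140*u + 1225)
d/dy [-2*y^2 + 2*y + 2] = 2 - 4*y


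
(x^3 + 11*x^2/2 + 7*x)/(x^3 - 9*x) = (x^2 + 11*x/2 + 7)/(x^2 - 9)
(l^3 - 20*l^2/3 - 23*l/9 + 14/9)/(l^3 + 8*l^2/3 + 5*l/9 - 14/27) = 3*(l - 7)/(3*l + 7)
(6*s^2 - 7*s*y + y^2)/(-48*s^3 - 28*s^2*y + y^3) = (-s + y)/(8*s^2 + 6*s*y + y^2)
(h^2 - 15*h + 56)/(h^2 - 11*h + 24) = (h - 7)/(h - 3)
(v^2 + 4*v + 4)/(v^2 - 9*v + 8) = (v^2 + 4*v + 4)/(v^2 - 9*v + 8)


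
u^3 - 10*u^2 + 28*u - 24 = (u - 6)*(u - 2)^2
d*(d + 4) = d^2 + 4*d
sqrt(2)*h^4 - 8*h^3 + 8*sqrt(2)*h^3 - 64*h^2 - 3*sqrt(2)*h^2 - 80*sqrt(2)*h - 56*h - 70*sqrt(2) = (h + 7)*(h - 5*sqrt(2))*(h + sqrt(2))*(sqrt(2)*h + sqrt(2))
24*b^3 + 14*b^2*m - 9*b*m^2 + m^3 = (-6*b + m)*(-4*b + m)*(b + m)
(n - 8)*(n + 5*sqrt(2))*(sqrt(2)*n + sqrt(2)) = sqrt(2)*n^3 - 7*sqrt(2)*n^2 + 10*n^2 - 70*n - 8*sqrt(2)*n - 80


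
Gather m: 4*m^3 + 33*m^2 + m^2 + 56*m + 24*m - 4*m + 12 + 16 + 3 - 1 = 4*m^3 + 34*m^2 + 76*m + 30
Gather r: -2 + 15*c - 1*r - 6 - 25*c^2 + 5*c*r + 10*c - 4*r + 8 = -25*c^2 + 25*c + r*(5*c - 5)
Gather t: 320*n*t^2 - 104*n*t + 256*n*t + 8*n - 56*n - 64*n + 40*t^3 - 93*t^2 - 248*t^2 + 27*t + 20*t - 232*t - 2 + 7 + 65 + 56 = -112*n + 40*t^3 + t^2*(320*n - 341) + t*(152*n - 185) + 126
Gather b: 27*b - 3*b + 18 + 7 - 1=24*b + 24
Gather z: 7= 7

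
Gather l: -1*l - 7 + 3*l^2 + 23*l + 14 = 3*l^2 + 22*l + 7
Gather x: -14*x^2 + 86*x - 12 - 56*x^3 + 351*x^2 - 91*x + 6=-56*x^3 + 337*x^2 - 5*x - 6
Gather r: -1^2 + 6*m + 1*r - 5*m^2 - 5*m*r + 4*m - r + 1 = -5*m^2 - 5*m*r + 10*m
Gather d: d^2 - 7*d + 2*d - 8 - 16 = d^2 - 5*d - 24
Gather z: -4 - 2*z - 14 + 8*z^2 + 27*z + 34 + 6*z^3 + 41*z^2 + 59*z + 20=6*z^3 + 49*z^2 + 84*z + 36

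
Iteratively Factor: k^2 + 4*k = (k)*(k + 4)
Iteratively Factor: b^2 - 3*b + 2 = (b - 1)*(b - 2)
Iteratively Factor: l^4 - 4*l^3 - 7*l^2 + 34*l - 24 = (l + 3)*(l^3 - 7*l^2 + 14*l - 8) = (l - 4)*(l + 3)*(l^2 - 3*l + 2) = (l - 4)*(l - 1)*(l + 3)*(l - 2)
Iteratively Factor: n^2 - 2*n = (n - 2)*(n)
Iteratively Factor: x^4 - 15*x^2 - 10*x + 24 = (x + 3)*(x^3 - 3*x^2 - 6*x + 8) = (x - 4)*(x + 3)*(x^2 + x - 2) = (x - 4)*(x - 1)*(x + 3)*(x + 2)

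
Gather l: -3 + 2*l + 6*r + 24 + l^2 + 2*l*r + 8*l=l^2 + l*(2*r + 10) + 6*r + 21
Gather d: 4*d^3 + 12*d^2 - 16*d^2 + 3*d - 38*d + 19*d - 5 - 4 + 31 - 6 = 4*d^3 - 4*d^2 - 16*d + 16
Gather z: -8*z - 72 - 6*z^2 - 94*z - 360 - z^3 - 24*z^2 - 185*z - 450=-z^3 - 30*z^2 - 287*z - 882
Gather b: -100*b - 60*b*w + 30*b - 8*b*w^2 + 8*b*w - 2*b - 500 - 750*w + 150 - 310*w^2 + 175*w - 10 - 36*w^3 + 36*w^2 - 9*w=b*(-8*w^2 - 52*w - 72) - 36*w^3 - 274*w^2 - 584*w - 360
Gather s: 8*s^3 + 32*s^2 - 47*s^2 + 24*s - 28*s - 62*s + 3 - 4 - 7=8*s^3 - 15*s^2 - 66*s - 8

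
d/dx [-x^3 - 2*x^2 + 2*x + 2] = -3*x^2 - 4*x + 2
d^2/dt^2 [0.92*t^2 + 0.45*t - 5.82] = 1.84000000000000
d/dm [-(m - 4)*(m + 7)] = -2*m - 3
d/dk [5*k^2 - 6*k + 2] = 10*k - 6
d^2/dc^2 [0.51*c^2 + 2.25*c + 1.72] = 1.02000000000000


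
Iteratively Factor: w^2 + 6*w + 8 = (w + 4)*(w + 2)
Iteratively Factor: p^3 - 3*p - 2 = (p + 1)*(p^2 - p - 2) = (p - 2)*(p + 1)*(p + 1)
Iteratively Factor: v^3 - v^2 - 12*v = (v - 4)*(v^2 + 3*v) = (v - 4)*(v + 3)*(v)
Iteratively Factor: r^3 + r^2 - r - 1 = (r + 1)*(r^2 - 1) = (r + 1)^2*(r - 1)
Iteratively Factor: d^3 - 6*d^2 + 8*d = (d)*(d^2 - 6*d + 8) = d*(d - 4)*(d - 2)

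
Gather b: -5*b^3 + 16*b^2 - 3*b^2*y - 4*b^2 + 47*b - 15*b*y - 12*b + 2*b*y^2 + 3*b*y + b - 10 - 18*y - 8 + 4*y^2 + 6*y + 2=-5*b^3 + b^2*(12 - 3*y) + b*(2*y^2 - 12*y + 36) + 4*y^2 - 12*y - 16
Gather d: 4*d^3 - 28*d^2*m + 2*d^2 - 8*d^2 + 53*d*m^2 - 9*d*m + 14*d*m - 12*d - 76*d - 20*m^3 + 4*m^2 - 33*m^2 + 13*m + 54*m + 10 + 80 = 4*d^3 + d^2*(-28*m - 6) + d*(53*m^2 + 5*m - 88) - 20*m^3 - 29*m^2 + 67*m + 90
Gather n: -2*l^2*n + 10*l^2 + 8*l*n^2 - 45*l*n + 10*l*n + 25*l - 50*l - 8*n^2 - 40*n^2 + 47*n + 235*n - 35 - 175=10*l^2 - 25*l + n^2*(8*l - 48) + n*(-2*l^2 - 35*l + 282) - 210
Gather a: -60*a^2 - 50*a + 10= -60*a^2 - 50*a + 10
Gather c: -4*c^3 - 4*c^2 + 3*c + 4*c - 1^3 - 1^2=-4*c^3 - 4*c^2 + 7*c - 2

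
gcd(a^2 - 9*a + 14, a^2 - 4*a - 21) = a - 7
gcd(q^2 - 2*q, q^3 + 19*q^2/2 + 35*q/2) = q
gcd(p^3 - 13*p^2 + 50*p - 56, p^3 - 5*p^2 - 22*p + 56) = p^2 - 9*p + 14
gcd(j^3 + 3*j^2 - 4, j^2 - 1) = j - 1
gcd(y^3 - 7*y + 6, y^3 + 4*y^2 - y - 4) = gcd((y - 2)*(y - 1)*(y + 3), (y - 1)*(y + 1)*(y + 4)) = y - 1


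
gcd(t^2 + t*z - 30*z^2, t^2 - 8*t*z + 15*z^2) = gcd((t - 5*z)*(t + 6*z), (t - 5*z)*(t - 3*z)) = -t + 5*z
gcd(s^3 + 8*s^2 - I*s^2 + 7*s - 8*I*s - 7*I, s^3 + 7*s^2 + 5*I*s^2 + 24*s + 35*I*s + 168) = s + 7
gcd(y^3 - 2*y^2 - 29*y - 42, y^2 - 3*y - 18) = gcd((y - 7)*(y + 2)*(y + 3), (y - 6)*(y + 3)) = y + 3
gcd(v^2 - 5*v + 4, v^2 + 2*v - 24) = v - 4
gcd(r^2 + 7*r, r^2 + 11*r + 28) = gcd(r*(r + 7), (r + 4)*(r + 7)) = r + 7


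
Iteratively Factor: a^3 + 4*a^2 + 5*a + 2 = (a + 1)*(a^2 + 3*a + 2) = (a + 1)^2*(a + 2)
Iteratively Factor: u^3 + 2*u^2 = (u + 2)*(u^2) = u*(u + 2)*(u)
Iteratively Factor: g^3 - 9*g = (g - 3)*(g^2 + 3*g) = g*(g - 3)*(g + 3)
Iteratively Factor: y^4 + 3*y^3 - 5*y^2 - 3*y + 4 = (y - 1)*(y^3 + 4*y^2 - y - 4) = (y - 1)^2*(y^2 + 5*y + 4) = (y - 1)^2*(y + 4)*(y + 1)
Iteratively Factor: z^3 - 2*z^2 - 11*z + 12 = (z - 1)*(z^2 - z - 12) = (z - 1)*(z + 3)*(z - 4)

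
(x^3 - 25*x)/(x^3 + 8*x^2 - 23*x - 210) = x*(x + 5)/(x^2 + 13*x + 42)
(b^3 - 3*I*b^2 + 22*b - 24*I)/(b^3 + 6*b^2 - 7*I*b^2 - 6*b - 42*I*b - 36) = (b + 4*I)/(b + 6)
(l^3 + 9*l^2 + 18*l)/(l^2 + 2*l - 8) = l*(l^2 + 9*l + 18)/(l^2 + 2*l - 8)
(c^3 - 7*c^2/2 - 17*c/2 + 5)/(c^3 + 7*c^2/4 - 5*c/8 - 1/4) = 4*(c - 5)/(4*c + 1)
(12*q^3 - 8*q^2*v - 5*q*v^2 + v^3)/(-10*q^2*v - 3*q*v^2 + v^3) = (-6*q^2 + 7*q*v - v^2)/(v*(5*q - v))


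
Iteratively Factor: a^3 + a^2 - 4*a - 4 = (a + 1)*(a^2 - 4) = (a - 2)*(a + 1)*(a + 2)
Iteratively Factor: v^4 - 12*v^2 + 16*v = (v)*(v^3 - 12*v + 16) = v*(v - 2)*(v^2 + 2*v - 8) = v*(v - 2)^2*(v + 4)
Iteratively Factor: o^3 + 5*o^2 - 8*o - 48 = (o + 4)*(o^2 + o - 12) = (o - 3)*(o + 4)*(o + 4)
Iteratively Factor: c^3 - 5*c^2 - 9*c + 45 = (c - 5)*(c^2 - 9) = (c - 5)*(c - 3)*(c + 3)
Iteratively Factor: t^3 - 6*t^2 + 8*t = (t - 2)*(t^2 - 4*t) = t*(t - 2)*(t - 4)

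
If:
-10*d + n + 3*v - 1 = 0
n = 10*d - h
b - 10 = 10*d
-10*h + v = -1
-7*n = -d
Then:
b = 20290/2001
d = 28/2001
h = 4/29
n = 4/2001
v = 11/29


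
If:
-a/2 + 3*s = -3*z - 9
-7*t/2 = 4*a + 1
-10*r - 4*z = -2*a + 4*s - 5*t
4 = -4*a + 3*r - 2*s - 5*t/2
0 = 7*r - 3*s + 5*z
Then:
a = 300/319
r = 1029/1595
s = -1934/1595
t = -434/319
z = -2601/1595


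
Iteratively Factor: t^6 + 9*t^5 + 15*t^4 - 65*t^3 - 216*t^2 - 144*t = (t + 1)*(t^5 + 8*t^4 + 7*t^3 - 72*t^2 - 144*t) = (t + 1)*(t + 3)*(t^4 + 5*t^3 - 8*t^2 - 48*t) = t*(t + 1)*(t + 3)*(t^3 + 5*t^2 - 8*t - 48) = t*(t - 3)*(t + 1)*(t + 3)*(t^2 + 8*t + 16) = t*(t - 3)*(t + 1)*(t + 3)*(t + 4)*(t + 4)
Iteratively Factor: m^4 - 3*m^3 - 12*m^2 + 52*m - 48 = (m - 2)*(m^3 - m^2 - 14*m + 24) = (m - 2)^2*(m^2 + m - 12) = (m - 3)*(m - 2)^2*(m + 4)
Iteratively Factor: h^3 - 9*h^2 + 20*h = (h - 5)*(h^2 - 4*h) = (h - 5)*(h - 4)*(h)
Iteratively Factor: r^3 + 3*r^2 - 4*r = (r - 1)*(r^2 + 4*r) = (r - 1)*(r + 4)*(r)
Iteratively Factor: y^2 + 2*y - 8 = (y + 4)*(y - 2)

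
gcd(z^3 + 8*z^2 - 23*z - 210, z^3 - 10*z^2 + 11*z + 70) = z - 5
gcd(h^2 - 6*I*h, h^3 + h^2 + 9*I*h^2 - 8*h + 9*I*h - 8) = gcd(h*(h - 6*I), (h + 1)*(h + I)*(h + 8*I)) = 1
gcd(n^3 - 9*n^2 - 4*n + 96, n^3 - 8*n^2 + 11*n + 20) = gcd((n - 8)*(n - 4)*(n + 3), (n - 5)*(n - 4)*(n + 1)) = n - 4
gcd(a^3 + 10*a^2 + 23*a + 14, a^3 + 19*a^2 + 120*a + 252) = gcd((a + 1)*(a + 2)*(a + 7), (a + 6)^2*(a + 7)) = a + 7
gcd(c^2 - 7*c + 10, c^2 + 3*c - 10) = c - 2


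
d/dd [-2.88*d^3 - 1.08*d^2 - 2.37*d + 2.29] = -8.64*d^2 - 2.16*d - 2.37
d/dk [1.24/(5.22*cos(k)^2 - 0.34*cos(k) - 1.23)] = (12.9456*cos(k) - 0.4216)*sin(k)/(-5.22*cos(k)^2 + 0.34*cos(k) + 1.23)^2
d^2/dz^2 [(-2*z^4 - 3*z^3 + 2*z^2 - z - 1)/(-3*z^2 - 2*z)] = 2*(18*z^6 + 36*z^5 + 24*z^4 + 33*z^3 + 27*z^2 + 18*z + 4)/(z^3*(27*z^3 + 54*z^2 + 36*z + 8))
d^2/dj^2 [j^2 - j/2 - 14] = 2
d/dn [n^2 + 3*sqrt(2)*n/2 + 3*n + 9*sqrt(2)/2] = 2*n + 3*sqrt(2)/2 + 3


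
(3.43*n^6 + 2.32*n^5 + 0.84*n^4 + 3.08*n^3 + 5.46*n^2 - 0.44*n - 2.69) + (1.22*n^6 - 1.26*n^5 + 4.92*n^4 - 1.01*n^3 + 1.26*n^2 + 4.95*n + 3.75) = 4.65*n^6 + 1.06*n^5 + 5.76*n^4 + 2.07*n^3 + 6.72*n^2 + 4.51*n + 1.06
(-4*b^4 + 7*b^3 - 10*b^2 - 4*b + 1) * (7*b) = -28*b^5 + 49*b^4 - 70*b^3 - 28*b^2 + 7*b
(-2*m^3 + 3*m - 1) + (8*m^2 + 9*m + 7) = -2*m^3 + 8*m^2 + 12*m + 6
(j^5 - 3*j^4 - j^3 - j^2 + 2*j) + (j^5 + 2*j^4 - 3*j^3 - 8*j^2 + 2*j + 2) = 2*j^5 - j^4 - 4*j^3 - 9*j^2 + 4*j + 2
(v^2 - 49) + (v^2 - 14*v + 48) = 2*v^2 - 14*v - 1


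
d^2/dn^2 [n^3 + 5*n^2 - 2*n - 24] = 6*n + 10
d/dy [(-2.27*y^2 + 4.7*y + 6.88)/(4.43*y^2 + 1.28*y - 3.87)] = (-23.7266*y^2 - 43.387*y - 26.9954)/(19.6249*y^4 + 11.3408*y^3 - 32.6498*y^2 - 9.9072*y + 14.9769)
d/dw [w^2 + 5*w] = 2*w + 5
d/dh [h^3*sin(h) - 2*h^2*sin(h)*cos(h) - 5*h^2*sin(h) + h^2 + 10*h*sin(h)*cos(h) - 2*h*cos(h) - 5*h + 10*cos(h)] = h^3*cos(h) + 3*h^2*sin(h) - 5*h^2*cos(h) - 2*h^2*cos(2*h) - 8*h*sin(h) - 2*h*sin(2*h) + 10*h*cos(2*h) + 2*h - 10*sin(h) + 5*sin(2*h) - 2*cos(h) - 5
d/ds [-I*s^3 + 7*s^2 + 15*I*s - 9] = -3*I*s^2 + 14*s + 15*I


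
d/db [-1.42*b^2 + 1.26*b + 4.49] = 1.26 - 2.84*b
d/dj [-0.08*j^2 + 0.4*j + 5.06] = 0.4 - 0.16*j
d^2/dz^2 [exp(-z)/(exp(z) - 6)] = ((exp(z) - 6)^2 + (exp(z) - 6)*exp(z) + 2*exp(2*z))*exp(-z)/(exp(z) - 6)^3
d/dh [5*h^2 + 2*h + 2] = 10*h + 2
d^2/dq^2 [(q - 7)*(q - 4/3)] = 2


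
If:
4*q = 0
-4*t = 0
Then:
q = 0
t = 0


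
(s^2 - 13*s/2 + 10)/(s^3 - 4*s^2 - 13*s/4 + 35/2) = 2*(s - 4)/(2*s^2 - 3*s - 14)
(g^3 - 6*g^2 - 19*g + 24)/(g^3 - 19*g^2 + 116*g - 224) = (g^2 + 2*g - 3)/(g^2 - 11*g + 28)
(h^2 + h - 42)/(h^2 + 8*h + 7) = (h - 6)/(h + 1)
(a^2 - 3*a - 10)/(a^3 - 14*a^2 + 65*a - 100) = (a + 2)/(a^2 - 9*a + 20)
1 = 1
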